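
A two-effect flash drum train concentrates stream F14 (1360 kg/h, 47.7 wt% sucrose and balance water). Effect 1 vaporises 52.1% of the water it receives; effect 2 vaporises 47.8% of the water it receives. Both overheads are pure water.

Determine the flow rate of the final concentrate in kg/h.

826.6 kg/h

water in feed = 1360×0.523 = 711.28 kg/h.
After stage 1: water left = (1−0.521)×711.28 = 340.7; stream total = 989.42 kg/h.
After stage 2: water left = (1−0.478)×340.7 = 177.85; final concentrate = 826.57 kg/h.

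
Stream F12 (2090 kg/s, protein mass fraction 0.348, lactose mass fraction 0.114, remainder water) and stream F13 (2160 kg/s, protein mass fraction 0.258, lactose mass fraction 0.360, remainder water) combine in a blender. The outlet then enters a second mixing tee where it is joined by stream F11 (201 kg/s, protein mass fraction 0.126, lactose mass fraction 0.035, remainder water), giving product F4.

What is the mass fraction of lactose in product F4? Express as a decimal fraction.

0.230

Overall, product flow = 4451 kg/s.
lactose in = 2090×0.114 + 2160×0.360 + 201×0.035 = 1022.9 kg/s.
lactose fraction in F4 = 0.230.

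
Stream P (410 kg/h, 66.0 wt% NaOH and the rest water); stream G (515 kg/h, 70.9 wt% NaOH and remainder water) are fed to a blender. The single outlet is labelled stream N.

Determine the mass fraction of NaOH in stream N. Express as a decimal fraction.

0.687

Total flow out = 410 + 515 = 925 kg/h.
NaOH in = 410×0.660 + 515×0.709 = 635.74 kg/h.
NaOH mass fraction in N = 635.74/925 = 0.687.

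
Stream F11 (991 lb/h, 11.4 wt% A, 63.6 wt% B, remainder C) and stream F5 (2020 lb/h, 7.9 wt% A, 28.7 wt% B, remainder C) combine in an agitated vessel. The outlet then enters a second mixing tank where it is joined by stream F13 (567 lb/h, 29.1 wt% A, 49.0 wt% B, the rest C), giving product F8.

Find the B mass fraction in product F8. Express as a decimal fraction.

Overall, product flow = 3578 lb/h.
B in = 991×0.636 + 2020×0.287 + 567×0.490 = 1487.8 lb/h.
B fraction in F8 = 0.416.

0.416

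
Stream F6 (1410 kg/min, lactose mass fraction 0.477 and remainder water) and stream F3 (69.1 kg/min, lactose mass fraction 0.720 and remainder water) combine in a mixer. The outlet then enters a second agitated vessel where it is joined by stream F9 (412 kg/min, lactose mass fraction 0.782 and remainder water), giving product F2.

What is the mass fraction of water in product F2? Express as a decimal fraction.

Overall, product flow = 1891.1 kg/min.
water in = 1410×0.523 + 69.1×0.280 + 412×0.218 = 846.59 kg/min.
water fraction in F2 = 0.448.

0.448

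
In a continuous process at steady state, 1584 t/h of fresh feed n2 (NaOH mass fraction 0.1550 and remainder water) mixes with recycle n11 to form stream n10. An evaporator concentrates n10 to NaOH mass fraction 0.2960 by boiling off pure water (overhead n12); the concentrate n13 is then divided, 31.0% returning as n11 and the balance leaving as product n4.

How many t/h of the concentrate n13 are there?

1202 t/h

Overall NaOH balance (none leaves overhead): NaOH in fresh feed = NaOH in product, i.e. 1584×0.155 = (1−0.310)·n13·0.296.
n13 = 245.52/(0.296×0.690) = 1202.1 t/h.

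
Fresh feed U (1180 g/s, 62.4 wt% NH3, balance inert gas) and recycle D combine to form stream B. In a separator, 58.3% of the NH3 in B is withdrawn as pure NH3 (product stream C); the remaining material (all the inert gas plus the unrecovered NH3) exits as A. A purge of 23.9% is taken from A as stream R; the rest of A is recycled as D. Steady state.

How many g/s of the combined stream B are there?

inert gas enters only via U and leaves only via the purge: 1180×0.376 = 0.239×(inert gas in A), and the separator passes all inert gas, so inert gas in B = inert gas in A = 1856.4 g/s.
NH3 in B: m_A = 1180×0.624 + (1−0.239)·(1−0.583)·m_A, so m_A = 736.32/0.6827 = 1078.6 g/s.
B = 1078.6 + 1856.4 = 2935 g/s.

2935 g/s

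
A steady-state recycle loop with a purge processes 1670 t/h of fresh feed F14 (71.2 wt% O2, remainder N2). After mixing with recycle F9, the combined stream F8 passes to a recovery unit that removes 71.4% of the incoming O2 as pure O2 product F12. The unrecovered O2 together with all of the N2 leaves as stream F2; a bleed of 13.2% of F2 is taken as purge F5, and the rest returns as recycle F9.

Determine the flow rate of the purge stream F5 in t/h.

N2 enters only via F14 and leaves only via the purge: 1670×0.288 = 0.132×(N2 in F2), and the recovery unit passes all N2, so N2 in F8 = N2 in F2 = 3643.6 t/h.
O2 in F8: m_A = 1670×0.712 + (1−0.132)·(1−0.714)·m_A, so m_A = 1189/0.7518 = 1581.7 t/h.
F2 = (1−0.714)×1581.7 + 3643.6 = 4096 t/h.
Purge F5 = 0.132×4096 = 540.67 t/h.

540.7 t/h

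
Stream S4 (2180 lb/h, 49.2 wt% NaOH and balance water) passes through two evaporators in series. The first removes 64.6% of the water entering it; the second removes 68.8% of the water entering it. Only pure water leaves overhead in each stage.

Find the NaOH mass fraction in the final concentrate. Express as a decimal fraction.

0.898

water in feed = 2180×0.508 = 1107.4 lb/h.
After stage 1: water left = (1−0.646)×1107.4 = 392.03; stream total = 1464.6 lb/h.
After stage 2: water left = (1−0.688)×392.03 = 122.31; final concentrate = 1194.9 lb/h.
NaOH fraction = 1072.6/1194.9 = 0.898.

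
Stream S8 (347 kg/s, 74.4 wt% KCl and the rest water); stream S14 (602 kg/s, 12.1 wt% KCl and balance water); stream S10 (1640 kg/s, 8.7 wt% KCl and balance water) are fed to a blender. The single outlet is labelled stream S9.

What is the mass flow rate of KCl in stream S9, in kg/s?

KCl out = KCl in = 347×0.744 + 602×0.121 + 1640×0.087 = 473.69 kg/s.

473.7 kg/s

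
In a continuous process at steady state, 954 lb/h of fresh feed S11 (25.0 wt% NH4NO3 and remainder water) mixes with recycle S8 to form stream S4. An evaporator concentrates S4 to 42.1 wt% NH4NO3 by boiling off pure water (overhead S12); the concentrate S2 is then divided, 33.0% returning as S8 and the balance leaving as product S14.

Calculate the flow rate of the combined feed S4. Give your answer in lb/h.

1233 lb/h

Overall NH4NO3 balance (none leaves overhead): NH4NO3 in fresh feed = NH4NO3 in product, i.e. 954×0.250 = (1−0.330)·S2·0.421.
S2 = 238.5/(0.421×0.670) = 845.53 lb/h.
Recycle S8 = 0.330×845.53 = 279.03 lb/h.
Combined feed S4 = 954 + 279.03 = 1233 lb/h.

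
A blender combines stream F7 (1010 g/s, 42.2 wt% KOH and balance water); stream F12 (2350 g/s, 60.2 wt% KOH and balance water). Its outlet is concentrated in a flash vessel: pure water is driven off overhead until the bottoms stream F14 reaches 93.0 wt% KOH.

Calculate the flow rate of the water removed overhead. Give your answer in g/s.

KOH entering = 1010×0.422 + 2350×0.602 = 1840.9 g/s.
All KOH reports to F14, so F14 = 1840.9/0.930 = 1979.5 g/s.
Total feed = 3360 g/s; overhead = 3360 − 1979.5 = 1380.5 g/s.

1381 g/s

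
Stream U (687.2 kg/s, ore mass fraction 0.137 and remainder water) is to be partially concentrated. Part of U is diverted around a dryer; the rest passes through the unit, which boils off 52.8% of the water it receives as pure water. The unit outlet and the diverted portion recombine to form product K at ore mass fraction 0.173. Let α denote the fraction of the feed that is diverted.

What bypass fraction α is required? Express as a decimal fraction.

All 687.2×0.137 = 94.146 kg/s of ore reaches K, so K = 94.146/0.173 = 544.2 kg/s and vapour = 143 kg/s.
The evaporator receives (1−α)·687.2 of feed at 0.863 water and removes 0.528 of that water:
0.528×0.863×(1−α)×687.2 = 143
(1−α) = 143/313.13 = 0.4567;  α = 0.5433.

0.543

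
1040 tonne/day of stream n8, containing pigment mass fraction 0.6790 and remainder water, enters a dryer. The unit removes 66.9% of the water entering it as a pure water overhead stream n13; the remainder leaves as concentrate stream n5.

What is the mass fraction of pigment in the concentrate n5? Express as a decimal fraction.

pigment is not removed: 1040×0.679 = 706.16 tonne/day of pigment enters n5.
water entering = 1040×0.321 = 333.84 tonne/day; overhead removed = 0.669×333.84 = 223.34 tonne/day.
Concentrate = 1040 − 223.34 = 816.66 tonne/day.
Mass fraction = 706.16/816.66 = 0.8647.

0.8647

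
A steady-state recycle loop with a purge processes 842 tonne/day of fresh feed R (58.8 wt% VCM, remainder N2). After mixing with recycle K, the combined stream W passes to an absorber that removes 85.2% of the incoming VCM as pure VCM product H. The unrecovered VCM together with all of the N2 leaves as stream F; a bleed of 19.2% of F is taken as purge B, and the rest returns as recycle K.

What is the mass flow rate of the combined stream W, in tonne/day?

N2 enters only via R and leaves only via the purge: 842×0.412 = 0.192×(N2 in F), and the absorber passes all N2, so N2 in W = N2 in F = 1806.8 tonne/day.
VCM in W: m_A = 842×0.588 + (1−0.192)·(1−0.852)·m_A, so m_A = 495.1/0.8804 = 562.34 tonne/day.
W = 562.34 + 1806.8 = 2369.1 tonne/day.

2369 tonne/day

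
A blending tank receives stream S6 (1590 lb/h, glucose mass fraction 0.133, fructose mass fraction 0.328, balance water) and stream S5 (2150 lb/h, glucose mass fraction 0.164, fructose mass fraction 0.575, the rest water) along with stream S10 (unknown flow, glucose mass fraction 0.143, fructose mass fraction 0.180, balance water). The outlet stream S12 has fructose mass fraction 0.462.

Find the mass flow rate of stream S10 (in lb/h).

Let S10 be the unknown flow. Total out = 3740 + S10.
fructose balance: 1757.8 + 0.180·S10 = 0.462·(3740 + S10)
(0.180 − 0.462)·S10 = 0.462×3740 − 1757.8 = -29.89
S10 = -29.89 / -0.282 = 105.99 lb/h

106 lb/h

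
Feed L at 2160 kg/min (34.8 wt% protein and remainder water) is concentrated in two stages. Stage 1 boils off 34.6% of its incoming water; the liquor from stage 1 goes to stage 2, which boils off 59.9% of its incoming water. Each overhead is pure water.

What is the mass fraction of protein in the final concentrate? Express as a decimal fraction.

0.671

water in feed = 2160×0.652 = 1408.3 kg/min.
After stage 1: water left = (1−0.346)×1408.3 = 921.04; stream total = 1672.7 kg/min.
After stage 2: water left = (1−0.599)×921.04 = 369.34; final concentrate = 1121 kg/min.
protein fraction = 751.68/1121 = 0.671.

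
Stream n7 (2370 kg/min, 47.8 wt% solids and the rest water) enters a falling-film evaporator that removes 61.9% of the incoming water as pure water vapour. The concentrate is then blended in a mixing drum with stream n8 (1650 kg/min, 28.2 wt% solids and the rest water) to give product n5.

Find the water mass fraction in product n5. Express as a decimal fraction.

Vapour removed = 0.619×0.522×2370 = 765.79 kg/min; concentrate = 1604.2 kg/min.
water reaching the mixer = 471.35 (from concentrate) + 1650×0.718 = 1656.1 kg/min.
Product flow = 1604.2 + 1650 = 3254.2 kg/min; water fraction = 0.509.

0.509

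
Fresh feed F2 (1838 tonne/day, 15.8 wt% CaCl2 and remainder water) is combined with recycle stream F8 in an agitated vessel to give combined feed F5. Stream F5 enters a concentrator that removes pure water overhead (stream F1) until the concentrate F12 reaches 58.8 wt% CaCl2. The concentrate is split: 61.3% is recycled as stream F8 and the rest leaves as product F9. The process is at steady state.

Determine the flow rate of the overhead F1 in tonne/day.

Overall CaCl2 balance (none leaves overhead): CaCl2 in fresh feed = CaCl2 in product, i.e. 1838×0.158 = (1−0.613)·F12·0.588.
F12 = 290.4/(0.588×0.387) = 1276.2 tonne/day.
Recycle F8 = 0.613×1276.2 = 782.3 tonne/day.
Combined feed F5 = 1838 + 782.3 = 2620.3 tonne/day.
Overhead F1 = F5 − F12 = 2620.3 − 1276.2 = 1344.1 tonne/day.

1344 tonne/day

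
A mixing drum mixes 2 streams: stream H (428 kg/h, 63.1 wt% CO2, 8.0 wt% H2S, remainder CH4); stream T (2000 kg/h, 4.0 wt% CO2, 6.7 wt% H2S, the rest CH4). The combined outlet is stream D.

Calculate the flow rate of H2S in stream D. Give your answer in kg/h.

168.2 kg/h

H2S out = H2S in = 428×0.080 + 2000×0.067 = 168.24 kg/h.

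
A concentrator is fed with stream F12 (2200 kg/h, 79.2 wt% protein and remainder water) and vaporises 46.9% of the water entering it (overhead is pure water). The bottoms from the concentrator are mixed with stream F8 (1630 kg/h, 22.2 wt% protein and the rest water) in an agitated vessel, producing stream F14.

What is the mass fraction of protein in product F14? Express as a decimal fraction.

Vapour removed = 0.469×0.208×2200 = 214.61 kg/h; concentrate = 1985.4 kg/h.
protein reaching the mixer = 1742.4 (from concentrate) + 1630×0.222 = 2104.3 kg/h.
Product flow = 1985.4 + 1630 = 3615.4 kg/h; protein fraction = 0.5820.

0.5820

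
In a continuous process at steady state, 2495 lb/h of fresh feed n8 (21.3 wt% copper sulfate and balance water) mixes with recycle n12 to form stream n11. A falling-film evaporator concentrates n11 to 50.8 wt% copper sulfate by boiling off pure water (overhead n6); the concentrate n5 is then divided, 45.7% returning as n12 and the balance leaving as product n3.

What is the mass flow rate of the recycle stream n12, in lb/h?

880.4 lb/h

Overall copper sulfate balance (none leaves overhead): copper sulfate in fresh feed = copper sulfate in product, i.e. 2495×0.213 = (1−0.457)·n5·0.508.
n5 = 531.43/(0.508×0.543) = 1926.6 lb/h.
Recycle n12 = 0.457×1926.6 = 880.45 lb/h.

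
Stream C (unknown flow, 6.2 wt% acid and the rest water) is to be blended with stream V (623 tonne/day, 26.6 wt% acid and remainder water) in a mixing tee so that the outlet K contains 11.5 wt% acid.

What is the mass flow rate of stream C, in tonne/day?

Let C be the unknown flow. Total out = 623 + C.
acid balance: 165.72 + 0.062·C = 0.115·(623 + C)
(0.062 − 0.115)·C = 0.115×623 − 165.72 = -94.073
C = -94.073 / -0.053 = 1775 tonne/day

1775 tonne/day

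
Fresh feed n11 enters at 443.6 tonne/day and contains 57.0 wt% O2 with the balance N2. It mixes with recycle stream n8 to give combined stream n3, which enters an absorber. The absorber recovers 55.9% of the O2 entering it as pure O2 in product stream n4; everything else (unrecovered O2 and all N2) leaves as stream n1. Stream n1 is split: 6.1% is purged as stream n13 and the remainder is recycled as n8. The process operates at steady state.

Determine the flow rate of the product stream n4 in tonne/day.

O2 in n3: m_A = 443.6×0.570 + (1−0.061)·(1−0.559)·m_A, so m_A = 252.85/0.5859 = 431.56 tonne/day.
Product n4 = 0.559×431.56 = 241.24 tonne/day.

241.2 tonne/day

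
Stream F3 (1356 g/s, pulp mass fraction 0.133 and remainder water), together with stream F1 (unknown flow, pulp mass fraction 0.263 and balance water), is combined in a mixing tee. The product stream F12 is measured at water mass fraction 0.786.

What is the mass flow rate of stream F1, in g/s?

2242 g/s

Let F1 be the unknown flow. Total out = 1356 + F1.
water balance: 1175.7 + 0.737·F1 = 0.786·(1356 + F1)
(0.737 − 0.786)·F1 = 0.786×1356 − 1175.7 = -109.84
F1 = -109.84 / -0.049 = 2241.6 g/s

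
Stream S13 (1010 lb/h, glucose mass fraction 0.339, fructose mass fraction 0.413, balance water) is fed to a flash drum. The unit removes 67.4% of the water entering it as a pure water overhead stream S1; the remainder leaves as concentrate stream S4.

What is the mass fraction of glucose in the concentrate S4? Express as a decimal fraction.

0.407

glucose is not removed: 1010×0.339 = 342.39 lb/h of glucose enters S4.
water entering = 1010×0.248 = 250.48 lb/h; overhead removed = 0.674×250.48 = 168.82 lb/h.
Concentrate = 1010 − 168.82 = 841.18 lb/h.
Mass fraction = 342.39/841.18 = 0.407.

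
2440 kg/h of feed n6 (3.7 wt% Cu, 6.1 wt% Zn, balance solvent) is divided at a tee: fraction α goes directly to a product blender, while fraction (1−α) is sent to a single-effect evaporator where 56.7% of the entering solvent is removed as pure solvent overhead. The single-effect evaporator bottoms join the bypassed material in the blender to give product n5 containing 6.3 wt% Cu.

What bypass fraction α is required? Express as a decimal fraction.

All 2440×0.037 = 90.28 kg/h of Cu reaches n5, so n5 = 90.28/0.063 = 1433 kg/h and vapour = 1007 kg/h.
The evaporator receives (1−α)·2440 of feed at 0.902 solvent and removes 0.567 of that solvent:
0.567×0.902×(1−α)×2440 = 1007
(1−α) = 1007/1247.9 = 0.8069;  α = 0.1931.

0.193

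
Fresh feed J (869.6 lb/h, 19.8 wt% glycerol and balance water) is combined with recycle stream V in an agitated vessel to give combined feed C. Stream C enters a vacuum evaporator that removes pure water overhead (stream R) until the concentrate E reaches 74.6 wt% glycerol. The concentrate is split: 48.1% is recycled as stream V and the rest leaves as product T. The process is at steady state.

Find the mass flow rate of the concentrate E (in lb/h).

Overall glycerol balance (none leaves overhead): glycerol in fresh feed = glycerol in product, i.e. 869.6×0.198 = (1−0.481)·E·0.746.
E = 172.18/(0.746×0.519) = 444.71 lb/h.

444.7 lb/h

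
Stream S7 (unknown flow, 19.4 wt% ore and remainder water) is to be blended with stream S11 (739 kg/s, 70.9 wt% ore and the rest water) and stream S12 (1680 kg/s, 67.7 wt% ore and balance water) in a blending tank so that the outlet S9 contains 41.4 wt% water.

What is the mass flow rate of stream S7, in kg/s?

Let S7 be the unknown flow. Total out = 2419 + S7.
water balance: 757.69 + 0.806·S7 = 0.414·(2419 + S7)
(0.806 − 0.414)·S7 = 0.414×2419 − 757.69 = 243.78
S7 = 243.78 / 0.392 = 621.88 kg/s

621.9 kg/s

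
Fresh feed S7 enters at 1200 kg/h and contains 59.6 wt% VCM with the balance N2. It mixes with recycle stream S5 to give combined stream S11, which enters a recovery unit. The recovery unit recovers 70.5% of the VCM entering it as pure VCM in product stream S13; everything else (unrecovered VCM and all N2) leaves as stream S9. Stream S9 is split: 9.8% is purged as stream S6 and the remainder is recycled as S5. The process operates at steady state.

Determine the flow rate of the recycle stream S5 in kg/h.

4721 kg/h

N2 enters only via S7 and leaves only via the purge: 1200×0.404 = 0.098×(N2 in S9), and the recovery unit passes all N2, so N2 in S11 = N2 in S9 = 4946.9 kg/h.
VCM in S11: m_A = 1200×0.596 + (1−0.098)·(1−0.705)·m_A, so m_A = 715.2/0.7339 = 974.51 kg/h.
S9 = (1−0.705)×974.51 + 4946.9 = 5234.4 kg/h.
Recycle S5 = (1−0.098)×5234.4 = 4721.4 kg/h.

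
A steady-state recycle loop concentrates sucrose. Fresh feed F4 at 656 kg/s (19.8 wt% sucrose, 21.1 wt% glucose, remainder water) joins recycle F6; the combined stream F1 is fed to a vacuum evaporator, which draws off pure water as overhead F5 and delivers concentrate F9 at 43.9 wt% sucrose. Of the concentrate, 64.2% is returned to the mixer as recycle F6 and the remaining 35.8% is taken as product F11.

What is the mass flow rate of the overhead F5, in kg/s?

Overall sucrose balance (none leaves overhead): sucrose in fresh feed = sucrose in product, i.e. 656×0.198 = (1−0.642)·F9·0.439.
F9 = 129.89/(0.439×0.358) = 826.46 kg/s.
Recycle F6 = 0.642×826.46 = 530.59 kg/s.
Combined feed F1 = 656 + 530.59 = 1186.6 kg/s.
Overhead F5 = F1 − F9 = 1186.6 − 826.46 = 360.13 kg/s.

360.1 kg/s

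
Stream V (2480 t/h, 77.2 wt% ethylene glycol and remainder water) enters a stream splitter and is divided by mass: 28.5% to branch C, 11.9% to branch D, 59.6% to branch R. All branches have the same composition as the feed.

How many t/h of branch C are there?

706.8 t/h

Branch C flow = 0.285×2480 = 706.8 t/h.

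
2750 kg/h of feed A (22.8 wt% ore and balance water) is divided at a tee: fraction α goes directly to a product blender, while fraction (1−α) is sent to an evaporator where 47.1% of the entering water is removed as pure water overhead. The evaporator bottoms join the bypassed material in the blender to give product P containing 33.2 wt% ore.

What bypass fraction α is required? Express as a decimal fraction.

0.138

All 2750×0.228 = 627 kg/h of ore reaches P, so P = 627/0.332 = 1888.6 kg/h and vapour = 861.45 kg/h.
The evaporator receives (1−α)·2750 of feed at 0.772 water and removes 0.471 of that water:
0.471×0.772×(1−α)×2750 = 861.45
(1−α) = 861.45/999.93 = 0.8615;  α = 0.1385.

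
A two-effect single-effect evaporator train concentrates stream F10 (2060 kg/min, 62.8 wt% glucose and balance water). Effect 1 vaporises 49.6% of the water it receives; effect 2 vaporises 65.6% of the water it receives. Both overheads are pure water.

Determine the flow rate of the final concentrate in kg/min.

1427 kg/min

water in feed = 2060×0.372 = 766.32 kg/min.
After stage 1: water left = (1−0.496)×766.32 = 386.23; stream total = 1679.9 kg/min.
After stage 2: water left = (1−0.656)×386.23 = 132.86; final concentrate = 1426.5 kg/min.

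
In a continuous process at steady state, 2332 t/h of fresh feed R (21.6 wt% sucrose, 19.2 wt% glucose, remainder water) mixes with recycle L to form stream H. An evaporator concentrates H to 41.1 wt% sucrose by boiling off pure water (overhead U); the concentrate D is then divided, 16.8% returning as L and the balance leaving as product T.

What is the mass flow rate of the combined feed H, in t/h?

Overall sucrose balance (none leaves overhead): sucrose in fresh feed = sucrose in product, i.e. 2332×0.216 = (1−0.168)·D·0.411.
D = 503.71/(0.411×0.832) = 1473 t/h.
Recycle L = 0.168×1473 = 247.47 t/h.
Combined feed H = 2332 + 247.47 = 2579.5 t/h.

2579 t/h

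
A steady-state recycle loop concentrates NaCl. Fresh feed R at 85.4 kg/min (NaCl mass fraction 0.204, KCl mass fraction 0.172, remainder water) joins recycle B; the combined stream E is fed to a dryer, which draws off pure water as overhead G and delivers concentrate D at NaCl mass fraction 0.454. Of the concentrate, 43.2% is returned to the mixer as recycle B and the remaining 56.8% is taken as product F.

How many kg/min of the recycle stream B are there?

29.19 kg/min

Overall NaCl balance (none leaves overhead): NaCl in fresh feed = NaCl in product, i.e. 85.4×0.204 = (1−0.432)·D·0.454.
D = 17.422/(0.454×0.568) = 67.559 kg/min.
Recycle B = 0.432×67.559 = 29.186 kg/min.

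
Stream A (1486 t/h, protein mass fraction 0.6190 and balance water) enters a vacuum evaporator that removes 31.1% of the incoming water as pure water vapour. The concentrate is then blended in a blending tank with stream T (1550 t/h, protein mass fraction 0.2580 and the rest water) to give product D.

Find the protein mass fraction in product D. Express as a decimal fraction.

0.4615

Vapour removed = 0.311×0.381×1486 = 176.08 t/h; concentrate = 1309.9 t/h.
protein reaching the mixer = 919.83 (from concentrate) + 1550×0.258 = 1319.7 t/h.
Product flow = 1309.9 + 1550 = 2859.9 t/h; protein fraction = 0.4615.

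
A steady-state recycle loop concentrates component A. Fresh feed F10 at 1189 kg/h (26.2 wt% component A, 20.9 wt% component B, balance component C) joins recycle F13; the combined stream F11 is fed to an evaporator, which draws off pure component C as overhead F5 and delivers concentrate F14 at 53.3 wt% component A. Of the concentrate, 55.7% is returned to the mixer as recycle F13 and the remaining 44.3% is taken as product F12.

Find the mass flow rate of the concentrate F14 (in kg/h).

Overall component A balance (none leaves overhead): component A in fresh feed = component A in product, i.e. 1189×0.262 = (1−0.557)·F14·0.533.
F14 = 311.52/(0.533×0.443) = 1319.3 kg/h.

1319 kg/h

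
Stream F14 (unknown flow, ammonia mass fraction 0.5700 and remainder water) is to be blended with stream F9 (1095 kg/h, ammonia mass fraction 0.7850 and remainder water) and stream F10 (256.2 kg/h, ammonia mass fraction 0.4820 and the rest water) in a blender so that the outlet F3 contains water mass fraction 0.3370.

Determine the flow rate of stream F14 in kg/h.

937.8 kg/h

Let F14 be the unknown flow. Total out = 1351.2 + F14.
water balance: 368.14 + 0.430·F14 = 0.337·(1351.2 + F14)
(0.430 − 0.337)·F14 = 0.337×1351.2 − 368.14 = 87.218
F14 = 87.218 / 0.093 = 937.83 kg/h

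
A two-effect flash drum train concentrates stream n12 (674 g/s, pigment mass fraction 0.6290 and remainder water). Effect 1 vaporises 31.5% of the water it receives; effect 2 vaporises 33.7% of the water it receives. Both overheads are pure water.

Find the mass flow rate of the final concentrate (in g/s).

water in feed = 674×0.371 = 250.05 g/s.
After stage 1: water left = (1−0.315)×250.05 = 171.29; stream total = 595.23 g/s.
After stage 2: water left = (1−0.337)×171.29 = 113.56; final concentrate = 537.51 g/s.

537.5 g/s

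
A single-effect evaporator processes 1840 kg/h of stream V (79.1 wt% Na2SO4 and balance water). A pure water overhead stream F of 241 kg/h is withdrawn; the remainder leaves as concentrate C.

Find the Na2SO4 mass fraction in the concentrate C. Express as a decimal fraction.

0.910

Na2SO4 is not removed: 1840×0.791 = 1455.4 kg/h of Na2SO4 enters C.
Concentrate = 1840 − 241 = 1599 kg/h.
Mass fraction = 1455.4/1599 = 0.910.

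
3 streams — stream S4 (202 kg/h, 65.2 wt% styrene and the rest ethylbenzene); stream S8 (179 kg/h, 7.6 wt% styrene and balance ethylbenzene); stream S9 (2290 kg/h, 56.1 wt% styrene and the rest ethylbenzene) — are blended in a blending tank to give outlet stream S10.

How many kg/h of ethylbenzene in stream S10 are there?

1241 kg/h

ethylbenzene out = ethylbenzene in = 202×0.348 + 179×0.924 + 2290×0.439 = 1241 kg/h.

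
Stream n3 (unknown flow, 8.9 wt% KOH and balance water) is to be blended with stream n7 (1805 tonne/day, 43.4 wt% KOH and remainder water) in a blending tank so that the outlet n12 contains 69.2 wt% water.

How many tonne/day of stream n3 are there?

Let n3 be the unknown flow. Total out = 1805 + n3.
water balance: 1021.6 + 0.911·n3 = 0.692·(1805 + n3)
(0.911 − 0.692)·n3 = 0.692×1805 − 1021.6 = 227.43
n3 = 227.43 / 0.219 = 1038.5 tonne/day

1038 tonne/day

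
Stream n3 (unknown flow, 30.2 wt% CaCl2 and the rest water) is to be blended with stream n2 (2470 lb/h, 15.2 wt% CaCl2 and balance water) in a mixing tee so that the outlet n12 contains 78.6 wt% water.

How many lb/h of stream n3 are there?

1740 lb/h

Let n3 be the unknown flow. Total out = 2470 + n3.
water balance: 2094.6 + 0.698·n3 = 0.786·(2470 + n3)
(0.698 − 0.786)·n3 = 0.786×2470 − 2094.6 = -153.14
n3 = -153.14 / -0.088 = 1740.2 lb/h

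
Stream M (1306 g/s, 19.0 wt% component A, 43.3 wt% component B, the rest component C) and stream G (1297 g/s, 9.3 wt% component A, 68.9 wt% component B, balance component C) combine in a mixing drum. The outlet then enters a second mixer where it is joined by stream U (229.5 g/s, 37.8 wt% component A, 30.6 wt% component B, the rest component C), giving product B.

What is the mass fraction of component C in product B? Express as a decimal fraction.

Overall, product flow = 2832.5 g/s.
component C in = 1306×0.377 + 1297×0.218 + 229.5×0.316 = 847.63 g/s.
component C fraction in B = 0.299.

0.299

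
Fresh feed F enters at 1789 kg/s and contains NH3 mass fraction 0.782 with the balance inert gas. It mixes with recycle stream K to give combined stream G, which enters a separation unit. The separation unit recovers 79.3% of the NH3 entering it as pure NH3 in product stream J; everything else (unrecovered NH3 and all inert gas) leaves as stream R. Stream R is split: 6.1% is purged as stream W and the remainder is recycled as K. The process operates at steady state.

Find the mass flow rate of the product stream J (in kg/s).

NH3 in G: m_A = 1789×0.782 + (1−0.061)·(1−0.793)·m_A, so m_A = 1399/0.8056 = 1736.5 kg/s.
Product J = 0.793×1736.5 = 1377.1 kg/s.

1377 kg/s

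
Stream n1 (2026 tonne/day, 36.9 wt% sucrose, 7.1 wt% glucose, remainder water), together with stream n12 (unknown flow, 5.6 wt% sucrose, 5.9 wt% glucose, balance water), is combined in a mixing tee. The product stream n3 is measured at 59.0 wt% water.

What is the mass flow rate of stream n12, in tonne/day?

206 tonne/day

Let n12 be the unknown flow. Total out = 2026 + n12.
water balance: 1134.6 + 0.885·n12 = 0.590·(2026 + n12)
(0.885 − 0.590)·n12 = 0.590×2026 − 1134.6 = 60.78
n12 = 60.78 / 0.295 = 206.03 tonne/day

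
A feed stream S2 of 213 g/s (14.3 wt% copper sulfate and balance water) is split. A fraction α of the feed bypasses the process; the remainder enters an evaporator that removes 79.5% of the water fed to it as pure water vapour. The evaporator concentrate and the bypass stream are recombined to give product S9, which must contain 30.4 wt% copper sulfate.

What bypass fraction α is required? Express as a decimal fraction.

All 213×0.143 = 30.459 g/s of copper sulfate reaches S9, so S9 = 30.459/0.304 = 100.19 g/s and vapour = 112.81 g/s.
The evaporator receives (1−α)·213 of feed at 0.857 water and removes 0.795 of that water:
0.795×0.857×(1−α)×213 = 112.81
(1−α) = 112.81/145.12 = 0.7773;  α = 0.2227.

0.223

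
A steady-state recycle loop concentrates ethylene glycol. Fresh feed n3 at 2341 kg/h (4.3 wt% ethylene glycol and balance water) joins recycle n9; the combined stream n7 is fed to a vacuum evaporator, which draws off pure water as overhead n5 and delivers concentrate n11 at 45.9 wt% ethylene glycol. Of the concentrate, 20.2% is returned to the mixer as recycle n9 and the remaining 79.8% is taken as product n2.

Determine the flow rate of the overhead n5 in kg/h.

2122 kg/h

Overall ethylene glycol balance (none leaves overhead): ethylene glycol in fresh feed = ethylene glycol in product, i.e. 2341×0.043 = (1−0.202)·n11·0.459.
n11 = 100.66/(0.459×0.798) = 274.82 kg/h.
Recycle n9 = 0.202×274.82 = 55.514 kg/h.
Combined feed n7 = 2341 + 55.514 = 2396.5 kg/h.
Overhead n5 = n7 − n11 = 2396.5 − 274.82 = 2121.7 kg/h.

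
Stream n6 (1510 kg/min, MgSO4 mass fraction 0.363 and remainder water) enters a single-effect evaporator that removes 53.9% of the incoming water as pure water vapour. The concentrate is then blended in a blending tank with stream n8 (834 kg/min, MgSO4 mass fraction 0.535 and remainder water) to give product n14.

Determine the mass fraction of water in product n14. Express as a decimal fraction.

Vapour removed = 0.539×0.637×1510 = 518.45 kg/min; concentrate = 991.55 kg/min.
water reaching the mixer = 443.42 (from concentrate) + 834×0.465 = 831.23 kg/min.
Product flow = 991.55 + 834 = 1825.6 kg/min; water fraction = 0.455.

0.455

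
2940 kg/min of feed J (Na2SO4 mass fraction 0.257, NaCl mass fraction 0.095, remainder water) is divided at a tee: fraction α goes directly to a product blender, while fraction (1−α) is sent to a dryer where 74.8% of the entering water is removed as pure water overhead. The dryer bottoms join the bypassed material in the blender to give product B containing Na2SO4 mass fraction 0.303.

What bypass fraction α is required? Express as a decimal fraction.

All 2940×0.257 = 755.58 kg/min of Na2SO4 reaches B, so B = 755.58/0.303 = 2493.7 kg/min and vapour = 446.34 kg/min.
The evaporator receives (1−α)·2940 of feed at 0.648 water and removes 0.748 of that water:
0.748×0.648×(1−α)×2940 = 446.34
(1−α) = 446.34/1425 = 0.3132;  α = 0.6868.

0.687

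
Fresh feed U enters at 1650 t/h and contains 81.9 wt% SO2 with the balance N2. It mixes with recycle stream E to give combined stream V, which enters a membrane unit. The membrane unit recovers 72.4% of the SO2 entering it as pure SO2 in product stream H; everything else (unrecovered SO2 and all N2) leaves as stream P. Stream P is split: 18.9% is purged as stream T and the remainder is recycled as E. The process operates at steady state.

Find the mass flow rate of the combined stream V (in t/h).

3321 t/h

N2 enters only via U and leaves only via the purge: 1650×0.181 = 0.189×(N2 in P), and the membrane unit passes all N2, so N2 in V = N2 in P = 1580.2 t/h.
SO2 in V: m_A = 1650×0.819 + (1−0.189)·(1−0.724)·m_A, so m_A = 1351.3/0.7762 = 1741.1 t/h.
V = 1741.1 + 1580.2 = 3321.2 t/h.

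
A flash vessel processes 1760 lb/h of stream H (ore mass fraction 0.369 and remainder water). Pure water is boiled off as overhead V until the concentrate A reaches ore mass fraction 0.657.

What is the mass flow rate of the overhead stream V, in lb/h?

771.5 lb/h

ore is conserved: 1760×0.369 = 649.44 lb/h all reports to the concentrate.
Concentrate = 649.44/(target fraction) = 988.49 lb/h.
Overhead = 1760 − 988.49 = 771.51 lb/h.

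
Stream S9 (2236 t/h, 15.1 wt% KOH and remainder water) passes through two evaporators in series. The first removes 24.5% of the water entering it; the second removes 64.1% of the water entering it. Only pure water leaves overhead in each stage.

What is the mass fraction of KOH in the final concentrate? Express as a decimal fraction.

water in feed = 2236×0.849 = 1898.4 t/h.
After stage 1: water left = (1−0.245)×1898.4 = 1433.3; stream total = 1770.9 t/h.
After stage 2: water left = (1−0.641)×1433.3 = 514.54; final concentrate = 852.18 t/h.
KOH fraction = 337.64/852.18 = 0.396.

0.396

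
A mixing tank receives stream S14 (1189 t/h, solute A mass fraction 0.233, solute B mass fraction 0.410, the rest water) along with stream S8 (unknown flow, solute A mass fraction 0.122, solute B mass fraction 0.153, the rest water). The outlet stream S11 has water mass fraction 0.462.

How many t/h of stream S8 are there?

474.7 t/h

Let S8 be the unknown flow. Total out = 1189 + S8.
water balance: 424.47 + 0.725·S8 = 0.462·(1189 + S8)
(0.725 − 0.462)·S8 = 0.462×1189 − 424.47 = 124.85
S8 = 124.85 / 0.263 = 474.7 t/h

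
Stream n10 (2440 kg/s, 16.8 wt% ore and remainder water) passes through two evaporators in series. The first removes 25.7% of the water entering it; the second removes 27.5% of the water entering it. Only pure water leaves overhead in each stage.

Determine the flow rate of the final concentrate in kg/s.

water in feed = 2440×0.832 = 2030.1 kg/s.
After stage 1: water left = (1−0.257)×2030.1 = 1508.3; stream total = 1918.3 kg/s.
After stage 2: water left = (1−0.275)×1508.3 = 1093.6; final concentrate = 1503.5 kg/s.

1503 kg/s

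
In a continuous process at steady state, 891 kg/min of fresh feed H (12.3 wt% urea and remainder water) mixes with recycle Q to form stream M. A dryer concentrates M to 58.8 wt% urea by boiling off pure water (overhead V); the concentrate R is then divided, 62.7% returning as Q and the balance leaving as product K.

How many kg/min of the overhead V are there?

Overall urea balance (none leaves overhead): urea in fresh feed = urea in product, i.e. 891×0.123 = (1−0.627)·R·0.588.
R = 109.59/(0.588×0.373) = 499.69 kg/min.
Recycle Q = 0.627×499.69 = 313.3 kg/min.
Combined feed M = 891 + 313.3 = 1204.3 kg/min.
Overhead V = M − R = 1204.3 − 499.69 = 704.62 kg/min.

704.6 kg/min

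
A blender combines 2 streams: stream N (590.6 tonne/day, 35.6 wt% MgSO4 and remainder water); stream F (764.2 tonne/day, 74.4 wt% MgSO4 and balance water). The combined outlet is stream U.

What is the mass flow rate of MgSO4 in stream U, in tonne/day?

778.8 tonne/day

MgSO4 out = MgSO4 in = 590.6×0.356 + 764.2×0.744 = 778.82 tonne/day.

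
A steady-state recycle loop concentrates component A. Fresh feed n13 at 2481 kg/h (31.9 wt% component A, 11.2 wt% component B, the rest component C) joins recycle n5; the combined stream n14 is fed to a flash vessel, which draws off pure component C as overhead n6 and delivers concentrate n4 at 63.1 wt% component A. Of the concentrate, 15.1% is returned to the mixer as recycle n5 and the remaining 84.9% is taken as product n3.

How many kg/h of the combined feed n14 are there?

2704 kg/h

Overall component A balance (none leaves overhead): component A in fresh feed = component A in product, i.e. 2481×0.319 = (1−0.151)·n4·0.631.
n4 = 791.44/(0.631×0.849) = 1477.3 kg/h.
Recycle n5 = 0.151×1477.3 = 223.08 kg/h.
Combined feed n14 = 2481 + 223.08 = 2704.1 kg/h.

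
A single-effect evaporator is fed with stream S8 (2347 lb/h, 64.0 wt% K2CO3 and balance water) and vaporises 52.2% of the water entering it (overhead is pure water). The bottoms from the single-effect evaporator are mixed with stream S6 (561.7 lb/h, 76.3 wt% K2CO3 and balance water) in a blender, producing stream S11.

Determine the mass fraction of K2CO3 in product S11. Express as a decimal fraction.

0.7824

Vapour removed = 0.522×0.360×2347 = 441.05 lb/h; concentrate = 1906 lb/h.
K2CO3 reaching the mixer = 1502.1 (from concentrate) + 561.7×0.763 = 1930.7 lb/h.
Product flow = 1906 + 561.7 = 2467.7 lb/h; K2CO3 fraction = 0.7824.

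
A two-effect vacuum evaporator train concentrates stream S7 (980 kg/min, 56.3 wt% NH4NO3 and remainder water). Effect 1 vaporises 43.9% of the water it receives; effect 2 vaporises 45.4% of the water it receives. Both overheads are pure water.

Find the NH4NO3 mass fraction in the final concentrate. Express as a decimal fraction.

water in feed = 980×0.437 = 428.26 kg/min.
After stage 1: water left = (1−0.439)×428.26 = 240.25; stream total = 791.99 kg/min.
After stage 2: water left = (1−0.454)×240.25 = 131.18; final concentrate = 682.92 kg/min.
NH4NO3 fraction = 551.74/682.92 = 0.808.

0.808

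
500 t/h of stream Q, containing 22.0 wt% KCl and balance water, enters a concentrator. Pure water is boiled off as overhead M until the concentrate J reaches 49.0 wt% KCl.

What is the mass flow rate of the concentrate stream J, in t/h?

224.5 t/h

KCl is conserved: 500×0.220 = 110 t/h all reports to the concentrate.
Concentrate = 110/(target fraction) = 224.49 t/h.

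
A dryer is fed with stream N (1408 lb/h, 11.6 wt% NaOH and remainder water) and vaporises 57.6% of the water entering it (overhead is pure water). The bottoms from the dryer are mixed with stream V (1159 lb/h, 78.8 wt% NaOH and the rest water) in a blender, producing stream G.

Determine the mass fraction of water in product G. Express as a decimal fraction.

0.418

Vapour removed = 0.576×0.884×1408 = 716.93 lb/h; concentrate = 691.07 lb/h.
water reaching the mixer = 527.74 (from concentrate) + 1159×0.212 = 773.45 lb/h.
Product flow = 691.07 + 1159 = 1850.1 lb/h; water fraction = 0.418.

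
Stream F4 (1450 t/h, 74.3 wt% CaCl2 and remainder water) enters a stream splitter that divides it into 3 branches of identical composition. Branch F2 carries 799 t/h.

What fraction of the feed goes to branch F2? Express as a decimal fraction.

0.551

Fraction to F2 = 799/1450 = 0.5510.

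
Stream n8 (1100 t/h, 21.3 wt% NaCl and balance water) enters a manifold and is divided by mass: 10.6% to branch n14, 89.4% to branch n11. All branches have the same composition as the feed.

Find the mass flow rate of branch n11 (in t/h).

983.4 t/h

Branch n11 flow = 0.894×1100 = 983.4 t/h.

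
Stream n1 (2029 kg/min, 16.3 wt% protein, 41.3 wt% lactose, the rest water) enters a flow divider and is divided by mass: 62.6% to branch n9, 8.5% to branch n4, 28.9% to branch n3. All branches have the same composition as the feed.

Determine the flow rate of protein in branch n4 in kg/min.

28.11 kg/min

Branch n4 total = 0.085×2029 = 172.47 kg/min.
protein in n4 = 0.163×172.47 = 28.112 kg/min.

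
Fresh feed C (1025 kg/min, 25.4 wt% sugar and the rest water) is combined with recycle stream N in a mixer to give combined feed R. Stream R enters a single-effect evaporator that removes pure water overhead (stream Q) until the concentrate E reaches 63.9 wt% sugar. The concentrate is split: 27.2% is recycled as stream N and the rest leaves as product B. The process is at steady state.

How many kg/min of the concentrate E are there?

Overall sugar balance (none leaves overhead): sugar in fresh feed = sugar in product, i.e. 1025×0.254 = (1−0.272)·E·0.639.
E = 260.35/(0.639×0.728) = 559.66 kg/min.

559.7 kg/min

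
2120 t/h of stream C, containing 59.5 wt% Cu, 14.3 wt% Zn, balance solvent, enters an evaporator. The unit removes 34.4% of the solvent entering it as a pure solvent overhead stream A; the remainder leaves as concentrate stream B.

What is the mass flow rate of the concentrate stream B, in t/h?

solvent entering = 2120×0.262 = 555.44 t/h; overhead removed = 0.344×555.44 = 191.07 t/h.
Concentrate = 2120 − 191.07 = 1928.9 t/h.

1929 t/h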